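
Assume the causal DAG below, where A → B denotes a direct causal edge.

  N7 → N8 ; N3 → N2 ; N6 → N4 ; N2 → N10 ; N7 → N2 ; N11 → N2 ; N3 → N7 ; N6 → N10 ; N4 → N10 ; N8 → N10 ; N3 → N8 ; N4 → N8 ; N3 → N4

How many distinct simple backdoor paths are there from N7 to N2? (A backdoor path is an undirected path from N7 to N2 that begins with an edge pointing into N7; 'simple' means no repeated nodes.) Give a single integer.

7

A backdoor path from N7 to N2 is any simple undirected path whose first edge points into N7 (i.e. leaves N7 via a parent).
Parents of N7: {N3}.
Enumerating:
  P1: N7 <- N3 -> N4 <- N6 -> N10 <- N2
  P2: N7 <- N3 -> N4 -> N8 -> N10 <- N2
  P3: N7 <- N3 -> N4 -> N10 <- N2
  P4: N7 <- N3 -> N2
  P5: N7 <- N3 -> N8 <- N4 <- N6 -> N10 <- N2
  P6: N7 <- N3 -> N8 <- N4 -> N10 <- N2
  P7: N7 <- N3 -> N8 -> N10 <- N2
That exhausts the simple backdoor paths. Count: 7.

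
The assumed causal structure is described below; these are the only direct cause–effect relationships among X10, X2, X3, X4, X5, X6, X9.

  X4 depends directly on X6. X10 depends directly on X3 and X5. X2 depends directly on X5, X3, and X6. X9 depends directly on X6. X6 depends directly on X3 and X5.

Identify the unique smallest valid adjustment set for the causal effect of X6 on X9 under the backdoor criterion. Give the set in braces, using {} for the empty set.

{}

Variables eligible for adjustment (non-descendants of X6, excluding X6 and X9): {X10, X3, X5}.
Backdoor paths from X6 to X9:
  (none)
With no backdoor paths the empty set already satisfies the criterion, and it is trivially minimal.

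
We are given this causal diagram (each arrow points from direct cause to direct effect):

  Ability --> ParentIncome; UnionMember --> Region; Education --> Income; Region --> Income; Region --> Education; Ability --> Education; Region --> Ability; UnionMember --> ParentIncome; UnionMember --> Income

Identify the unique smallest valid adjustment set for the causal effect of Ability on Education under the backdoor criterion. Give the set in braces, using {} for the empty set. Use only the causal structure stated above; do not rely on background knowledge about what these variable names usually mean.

{Region}

Variables eligible for adjustment (non-descendants of Ability, excluding Ability and Education): {Region, UnionMember}.
Backdoor paths from Ability to Education:
  P1: Ability <- Region <- UnionMember -> Income <- Education
  P2: Ability <- Region -> Education
  P3: Ability <- Region -> Income <- Education
The empty set is not sufficient: P2 (Ability <- Region -> Education) has no collider blocking it and no conditioned non-collider, so it is open.
Try {Region}:
  P1: blocked at chain node Region ∈ conditioning set.
  P2: blocked at fork node Region ∈ conditioning set.
  P3: blocked at fork node Region ∈ conditioning set.
{Region} contains no descendant of Ability and blocks every backdoor path.
No other singleton works — e.g. {UnionMember} leaves P2 open — so {Region} is the unique smallest valid adjustment set.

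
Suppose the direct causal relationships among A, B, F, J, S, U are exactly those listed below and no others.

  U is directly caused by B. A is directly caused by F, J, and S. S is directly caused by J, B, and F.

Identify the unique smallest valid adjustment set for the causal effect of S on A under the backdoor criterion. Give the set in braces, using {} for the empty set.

Variables eligible for adjustment (non-descendants of S, excluding S and A): {B, F, J, U}.
Backdoor paths from S to A:
  P1: S <- F -> A
  P2: S <- J -> A
The empty set is not sufficient: P1 (S <- F -> A) has no collider blocking it and no conditioned non-collider, so it is open.
Try {F, J}:
  P1: blocked at fork node F ∈ conditioning set.
  P2: blocked at fork node J ∈ conditioning set.
{F, J} contains no descendant of S and blocks every backdoor path.
Every element of {F, J} is needed (dropping F leaves P1 open; dropping J leaves P2 open), so no proper subset is valid.
Among all size-2 subsets of the eligible variables, only {F, J} blocks every backdoor path, so it is the unique smallest valid adjustment set.

{F, J}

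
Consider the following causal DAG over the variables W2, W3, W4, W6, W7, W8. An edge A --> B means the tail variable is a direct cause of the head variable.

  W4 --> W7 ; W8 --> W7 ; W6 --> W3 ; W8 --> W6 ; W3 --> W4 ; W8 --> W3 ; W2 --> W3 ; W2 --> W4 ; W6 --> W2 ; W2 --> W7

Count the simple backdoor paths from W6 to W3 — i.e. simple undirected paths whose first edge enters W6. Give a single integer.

5

A backdoor path from W6 to W3 is any simple undirected path whose first edge points into W6 (i.e. leaves W6 via a parent).
Parents of W6: {W8}.
Enumerating:
  P1: W6 <- W8 -> W3
  P2: W6 <- W8 -> W7 <- W2 -> W3
  P3: W6 <- W8 -> W7 <- W2 -> W4 <- W3
  P4: W6 <- W8 -> W7 <- W4 <- W2 -> W3
  P5: W6 <- W8 -> W7 <- W4 <- W3
That exhausts the simple backdoor paths. Count: 5.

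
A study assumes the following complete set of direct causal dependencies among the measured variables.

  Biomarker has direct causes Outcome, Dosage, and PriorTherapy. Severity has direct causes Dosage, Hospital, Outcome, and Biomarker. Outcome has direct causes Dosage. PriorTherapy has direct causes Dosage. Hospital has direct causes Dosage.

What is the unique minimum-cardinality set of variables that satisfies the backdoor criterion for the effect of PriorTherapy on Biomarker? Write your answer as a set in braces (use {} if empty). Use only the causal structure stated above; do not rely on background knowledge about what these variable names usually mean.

{Dosage}

Variables eligible for adjustment (non-descendants of PriorTherapy, excluding PriorTherapy and Biomarker): {Dosage, Hospital, Outcome}.
Backdoor paths from PriorTherapy to Biomarker:
  P1: PriorTherapy <- Dosage -> Hospital -> Severity <- Outcome -> Biomarker
  P2: PriorTherapy <- Dosage -> Hospital -> Severity <- Biomarker
  P3: PriorTherapy <- Dosage -> Outcome -> Biomarker
  P4: PriorTherapy <- Dosage -> Outcome -> Severity <- Biomarker
  P5: PriorTherapy <- Dosage -> Biomarker
  P6: PriorTherapy <- Dosage -> Severity <- Outcome -> Biomarker
  P7: PriorTherapy <- Dosage -> Severity <- Biomarker
The empty set is not sufficient: P3 (PriorTherapy <- Dosage -> Outcome -> Biomarker) has no collider blocking it and no conditioned non-collider, so it is open.
Try {Dosage}:
  P1: blocked at fork node Dosage ∈ conditioning set.
  P2: blocked at fork node Dosage ∈ conditioning set.
  P3: blocked at fork node Dosage ∈ conditioning set.
  P4: blocked at fork node Dosage ∈ conditioning set.
  P5: blocked at fork node Dosage ∈ conditioning set.
  P6: blocked at fork node Dosage ∈ conditioning set.
  P7: blocked at fork node Dosage ∈ conditioning set.
{Dosage} contains no descendant of PriorTherapy and blocks every backdoor path.
No other singleton works — e.g. {Hospital} leaves P3 open — so {Dosage} is the unique smallest valid adjustment set.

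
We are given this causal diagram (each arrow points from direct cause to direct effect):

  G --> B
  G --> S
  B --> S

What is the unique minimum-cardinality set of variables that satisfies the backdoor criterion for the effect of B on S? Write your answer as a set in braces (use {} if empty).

{G}

Variables eligible for adjustment (non-descendants of B, excluding B and S): {G}.
Backdoor paths from B to S:
  P1: B <- G -> S
The empty set is not sufficient: P1 (B <- G -> S) has no collider blocking it and no conditioned non-collider, so it is open.
Try {G}:
  P1: blocked at fork node G ∈ conditioning set.
{G} contains no descendant of B and blocks every backdoor path.
{G} is the unique smallest valid adjustment set.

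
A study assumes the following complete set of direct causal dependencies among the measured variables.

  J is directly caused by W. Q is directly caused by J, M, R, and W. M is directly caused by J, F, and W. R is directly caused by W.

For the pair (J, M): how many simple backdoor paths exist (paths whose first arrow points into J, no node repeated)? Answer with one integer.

A backdoor path from J to M is any simple undirected path whose first edge points into J (i.e. leaves J via a parent).
Parents of J: {W}.
Enumerating:
  P1: J <- W -> R -> Q <- M
  P2: J <- W -> M
  P3: J <- W -> Q <- M
That exhausts the simple backdoor paths. Count: 3.

3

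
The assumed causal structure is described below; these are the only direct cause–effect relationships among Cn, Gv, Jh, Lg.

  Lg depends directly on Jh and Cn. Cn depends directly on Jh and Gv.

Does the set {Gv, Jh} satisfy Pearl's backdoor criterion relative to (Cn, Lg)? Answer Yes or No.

Backdoor paths from Cn to Lg (paths whose first edge points into Cn):
  P1: Cn <- Jh -> Lg
Condition 1 (no descendant of Cn in the set): holds — descendants of Cn are {Lg}; none are in {Gv, Jh}.
Condition 2 (every backdoor path blocked by {Gv, Jh}):
  P1: blocked at fork node Jh ∈ conditioning set.
{Gv, Jh} satisfies the backdoor criterion.

Yes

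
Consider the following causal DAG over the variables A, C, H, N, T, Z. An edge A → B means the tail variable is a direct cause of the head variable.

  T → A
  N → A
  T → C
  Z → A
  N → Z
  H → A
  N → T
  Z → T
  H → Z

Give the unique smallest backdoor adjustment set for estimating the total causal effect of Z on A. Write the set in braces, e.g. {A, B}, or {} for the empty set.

Variables eligible for adjustment (non-descendants of Z, excluding Z and A): {H, N}.
Backdoor paths from Z to A:
  P1: Z <- N -> T -> A
  P2: Z <- N -> A
  P3: Z <- H -> A
The empty set is not sufficient: P1 (Z <- N -> T -> A) has no collider blocking it and no conditioned non-collider, so it is open.
Try {H, N}:
  P1: blocked at fork node N ∈ conditioning set.
  P2: blocked at fork node N ∈ conditioning set.
  P3: blocked at fork node H ∈ conditioning set.
{H, N} contains no descendant of Z and blocks every backdoor path.
Every element of {H, N} is needed (dropping H leaves P3 open; dropping N leaves P1 open), so no proper subset is valid.
Among all size-2 subsets of the eligible variables, only {H, N} blocks every backdoor path, so it is the unique smallest valid adjustment set.

{H, N}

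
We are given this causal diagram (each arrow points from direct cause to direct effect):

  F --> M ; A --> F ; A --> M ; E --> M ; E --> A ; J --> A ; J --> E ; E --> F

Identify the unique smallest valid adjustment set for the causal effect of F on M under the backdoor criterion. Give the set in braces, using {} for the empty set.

Variables eligible for adjustment (non-descendants of F, excluding F and M): {A, E, J}.
Backdoor paths from F to M:
  P1: F <- E <- J -> A -> M
  P2: F <- E -> A -> M
  P3: F <- E -> M
  P4: F <- A <- J -> E -> M
  P5: F <- A <- E -> M
  P6: F <- A -> M
The empty set is not sufficient: P1 (F <- E <- J -> A -> M) has no collider blocking it and no conditioned non-collider, so it is open.
Try {A, E}:
  P1: blocked at chain node E ∈ conditioning set.
  P2: blocked at fork node E ∈ conditioning set.
  P3: blocked at fork node E ∈ conditioning set.
  P4: blocked at chain node A ∈ conditioning set.
  P5: blocked at chain node A ∈ conditioning set.
  P6: blocked at fork node A ∈ conditioning set.
{A, E} contains no descendant of F and blocks every backdoor path.
Every element of {A, E} is needed (dropping A leaves P6 open; dropping E leaves P3 open), so no proper subset is valid.
Among all size-2 subsets of the eligible variables, only {A, E} blocks every backdoor path, so it is the unique smallest valid adjustment set.

{A, E}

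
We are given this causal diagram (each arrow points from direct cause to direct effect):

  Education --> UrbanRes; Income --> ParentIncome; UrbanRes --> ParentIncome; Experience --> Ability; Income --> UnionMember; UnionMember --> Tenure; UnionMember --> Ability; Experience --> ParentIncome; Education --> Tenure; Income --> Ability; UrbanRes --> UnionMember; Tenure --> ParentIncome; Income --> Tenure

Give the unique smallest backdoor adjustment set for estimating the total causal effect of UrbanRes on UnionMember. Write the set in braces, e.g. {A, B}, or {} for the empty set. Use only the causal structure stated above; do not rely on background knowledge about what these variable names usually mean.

{}

Variables eligible for adjustment (non-descendants of UrbanRes, excluding UrbanRes and UnionMember): {Education, Experience, Income}.
Backdoor paths from UrbanRes to UnionMember:
  P1: UrbanRes <- Education -> Tenure <- Income -> UnionMember
  P2: UrbanRes <- Education -> Tenure <- Income -> ParentIncome <- Experience -> Ability <- UnionMember
  P3: UrbanRes <- Education -> Tenure <- Income -> Ability <- UnionMember
  P4: UrbanRes <- Education -> Tenure <- UnionMember
  P5: UrbanRes <- Education -> Tenure -> ParentIncome <- Income -> UnionMember
  P6: UrbanRes <- Education -> Tenure -> ParentIncome <- Income -> Ability <- UnionMember
  P7: UrbanRes <- Education -> Tenure -> ParentIncome <- Experience -> Ability <- Income -> UnionMember
  P8: UrbanRes <- Education -> Tenure -> ParentIncome <- Experience -> Ability <- UnionMember
Each backdoor path contains an unconditioned collider, so every path is already blocked with the empty conditioning set:
  P1: blocked at collider Tenure (neither it nor any descendant is in the conditioning set).
  P2: blocked at collider Tenure (neither it nor any descendant is in the conditioning set).
  P3: blocked at collider Tenure (neither it nor any descendant is in the conditioning set).
  P4: blocked at collider Tenure (neither it nor any descendant is in the conditioning set).
  P5: blocked at collider ParentIncome (neither it nor any descendant is in the conditioning set).
  P6: blocked at collider ParentIncome (neither it nor any descendant is in the conditioning set).
  P7: blocked at collider ParentIncome (neither it nor any descendant is in the conditioning set).
  P8: blocked at collider ParentIncome (neither it nor any descendant is in the conditioning set).
The empty set is therefore the unique smallest valid set.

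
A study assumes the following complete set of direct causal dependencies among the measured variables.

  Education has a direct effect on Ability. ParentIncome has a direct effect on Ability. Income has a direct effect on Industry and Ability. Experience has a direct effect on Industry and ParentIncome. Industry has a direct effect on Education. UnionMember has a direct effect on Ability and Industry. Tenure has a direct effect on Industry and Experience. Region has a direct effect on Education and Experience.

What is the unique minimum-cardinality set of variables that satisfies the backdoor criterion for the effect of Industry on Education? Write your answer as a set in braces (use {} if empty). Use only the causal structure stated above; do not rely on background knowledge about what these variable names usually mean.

Variables eligible for adjustment (non-descendants of Industry, excluding Industry and Education): {Experience, Income, ParentIncome, Region, Tenure, UnionMember}.
Backdoor paths from Industry to Education:
  P1: Industry <- Tenure -> Experience <- Region -> Education
  P2: Industry <- Tenure -> Experience -> ParentIncome -> Ability <- Education
  P3: Industry <- UnionMember -> Ability <- Education
  P4: Industry <- UnionMember -> Ability <- ParentIncome <- Experience <- Region -> Education
  P5: Industry <- Experience <- Region -> Education
  P6: Industry <- Experience -> ParentIncome -> Ability <- Education
  P7: Industry <- Income -> Ability <- Education
  P8: Industry <- Income -> Ability <- ParentIncome <- Experience <- Region -> Education
The empty set is not sufficient: P5 (Industry <- Experience <- Region -> Education) has no collider blocking it and no conditioned non-collider, so it is open.
Try {Region}:
  P1: blocked at collider Experience (neither it nor any descendant is in the conditioning set).
  P2: blocked at collider Ability (neither it nor any descendant is in the conditioning set).
  P3: blocked at collider Ability (neither it nor any descendant is in the conditioning set).
  P4: blocked at collider Ability (neither it nor any descendant is in the conditioning set).
  P5: blocked at fork node Region ∈ conditioning set.
  P6: blocked at collider Ability (neither it nor any descendant is in the conditioning set).
  P7: blocked at collider Ability (neither it nor any descendant is in the conditioning set).
  P8: blocked at collider Ability (neither it nor any descendant is in the conditioning set).
{Region} contains no descendant of Industry and blocks every backdoor path.
No other singleton works — e.g. {Tenure} leaves P5 open — so {Region} is the unique smallest valid adjustment set.

{Region}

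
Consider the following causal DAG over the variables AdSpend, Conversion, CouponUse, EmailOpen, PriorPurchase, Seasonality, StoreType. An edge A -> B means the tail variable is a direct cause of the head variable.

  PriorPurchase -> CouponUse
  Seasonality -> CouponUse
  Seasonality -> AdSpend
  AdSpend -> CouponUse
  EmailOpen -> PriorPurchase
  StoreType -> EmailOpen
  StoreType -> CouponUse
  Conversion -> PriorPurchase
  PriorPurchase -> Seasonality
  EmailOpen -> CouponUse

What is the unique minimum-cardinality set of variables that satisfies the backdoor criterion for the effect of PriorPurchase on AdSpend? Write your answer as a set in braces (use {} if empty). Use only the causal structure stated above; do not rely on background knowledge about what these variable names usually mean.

Variables eligible for adjustment (non-descendants of PriorPurchase, excluding PriorPurchase and AdSpend): {Conversion, EmailOpen, StoreType}.
Backdoor paths from PriorPurchase to AdSpend:
  P1: PriorPurchase <- EmailOpen <- StoreType -> CouponUse <- Seasonality -> AdSpend
  P2: PriorPurchase <- EmailOpen <- StoreType -> CouponUse <- AdSpend
  P3: PriorPurchase <- EmailOpen -> CouponUse <- Seasonality -> AdSpend
  P4: PriorPurchase <- EmailOpen -> CouponUse <- AdSpend
Each backdoor path contains an unconditioned collider, so every path is already blocked with the empty conditioning set:
  P1: blocked at collider CouponUse (neither it nor any descendant is in the conditioning set).
  P2: blocked at collider CouponUse (neither it nor any descendant is in the conditioning set).
  P3: blocked at collider CouponUse (neither it nor any descendant is in the conditioning set).
  P4: blocked at collider CouponUse (neither it nor any descendant is in the conditioning set).
The empty set is therefore the unique smallest valid set.

{}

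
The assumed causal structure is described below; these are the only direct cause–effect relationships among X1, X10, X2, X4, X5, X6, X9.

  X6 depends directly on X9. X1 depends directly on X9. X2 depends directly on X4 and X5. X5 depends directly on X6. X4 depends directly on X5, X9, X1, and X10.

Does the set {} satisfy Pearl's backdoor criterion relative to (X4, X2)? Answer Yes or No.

No

Backdoor paths from X4 to X2 (paths whose first edge points into X4):
  P1: X4 <- X9 -> X6 -> X5 -> X2
  P2: X4 <- X1 <- X9 -> X6 -> X5 -> X2
  P3: X4 <- X5 -> X2
Condition 1 (no descendant of X4 in the set): holds — descendants of X4 are {X2}; none are in {}.
Condition 2 (every backdoor path blocked by {}):
  P1: open — no interior node is in the conditioning set.
  P2: open — no interior node is in the conditioning set.
  P3: open — no interior node is in the conditioning set.
{} does not satisfy the backdoor criterion.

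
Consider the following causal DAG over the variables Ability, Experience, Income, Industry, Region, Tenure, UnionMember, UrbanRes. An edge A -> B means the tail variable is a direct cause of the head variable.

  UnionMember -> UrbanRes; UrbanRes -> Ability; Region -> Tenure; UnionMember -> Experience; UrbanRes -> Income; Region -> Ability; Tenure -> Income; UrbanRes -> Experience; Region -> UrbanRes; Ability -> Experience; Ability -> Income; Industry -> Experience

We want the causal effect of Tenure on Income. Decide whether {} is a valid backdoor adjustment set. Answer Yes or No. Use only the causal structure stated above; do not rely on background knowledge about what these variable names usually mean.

Backdoor paths from Tenure to Income (paths whose first edge points into Tenure):
  P1: Tenure <- Region -> UrbanRes <- UnionMember -> Experience <- Ability -> Income
  P2: Tenure <- Region -> UrbanRes -> Ability -> Income
  P3: Tenure <- Region -> UrbanRes -> Income
  P4: Tenure <- Region -> UrbanRes -> Experience <- Ability -> Income
  P5: Tenure <- Region -> Ability <- UrbanRes -> Income
  P6: Tenure <- Region -> Ability -> Income
  P7: Tenure <- Region -> Ability -> Experience <- UnionMember -> UrbanRes -> Income
  P8: Tenure <- Region -> Ability -> Experience <- UrbanRes -> Income
Condition 1 (no descendant of Tenure in the set): holds — descendants of Tenure are {Income}; none are in {}.
Condition 2 (every backdoor path blocked by {}):
  P1: blocked at collider UrbanRes (neither it nor any descendant is in the conditioning set).
  P2: open — no interior node is in the conditioning set.
  P3: open — no interior node is in the conditioning set.
  P4: blocked at collider Experience (neither it nor any descendant is in the conditioning set).
  P5: blocked at collider Ability (neither it nor any descendant is in the conditioning set).
  P6: open — no interior node is in the conditioning set.
  P7: blocked at collider Experience (neither it nor any descendant is in the conditioning set).
  P8: blocked at collider Experience (neither it nor any descendant is in the conditioning set).
{} does not satisfy the backdoor criterion.

No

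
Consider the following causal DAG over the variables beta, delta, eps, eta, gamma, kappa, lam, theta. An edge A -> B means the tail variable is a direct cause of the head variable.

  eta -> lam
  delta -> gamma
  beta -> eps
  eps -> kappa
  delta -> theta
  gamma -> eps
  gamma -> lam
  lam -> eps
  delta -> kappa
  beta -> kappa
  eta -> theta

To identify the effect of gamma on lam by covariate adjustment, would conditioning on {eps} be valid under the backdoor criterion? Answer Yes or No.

Backdoor paths from gamma to lam (paths whose first edge points into gamma):
  P1: gamma <- delta -> theta <- eta -> lam
  P2: gamma <- delta -> kappa <- beta -> eps <- lam
  P3: gamma <- delta -> kappa <- eps <- lam
Condition 1 (no descendant of gamma in the set): FAILS — eps is a descendant of gamma.
Condition 2 (every backdoor path blocked by {eps}):
  P1: blocked at collider theta (neither it nor any descendant is in the conditioning set).
  P2: blocked at collider kappa (neither it nor any descendant is in the conditioning set).
  P3: blocked at collider kappa (neither it nor any descendant is in the conditioning set).
{eps} does not satisfy the backdoor criterion.

No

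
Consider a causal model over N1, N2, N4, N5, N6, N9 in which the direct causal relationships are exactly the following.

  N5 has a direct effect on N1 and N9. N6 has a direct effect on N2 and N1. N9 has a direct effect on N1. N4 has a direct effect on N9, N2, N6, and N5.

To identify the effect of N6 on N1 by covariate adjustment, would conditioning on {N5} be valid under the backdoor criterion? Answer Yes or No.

No

Backdoor paths from N6 to N1 (paths whose first edge points into N6):
  P1: N6 <- N4 -> N5 -> N9 -> N1
  P2: N6 <- N4 -> N5 -> N1
  P3: N6 <- N4 -> N9 <- N5 -> N1
  P4: N6 <- N4 -> N9 -> N1
Condition 1 (no descendant of N6 in the set): holds — descendants of N6 are {N1, N2}; none are in {N5}.
Condition 2 (every backdoor path blocked by {N5}):
  P1: blocked at chain node N5 ∈ conditioning set.
  P2: blocked at chain node N5 ∈ conditioning set.
  P3: blocked at collider N9 (neither it nor any descendant is in the conditioning set).
  P4: open — no interior node is in the conditioning set.
{N5} does not satisfy the backdoor criterion.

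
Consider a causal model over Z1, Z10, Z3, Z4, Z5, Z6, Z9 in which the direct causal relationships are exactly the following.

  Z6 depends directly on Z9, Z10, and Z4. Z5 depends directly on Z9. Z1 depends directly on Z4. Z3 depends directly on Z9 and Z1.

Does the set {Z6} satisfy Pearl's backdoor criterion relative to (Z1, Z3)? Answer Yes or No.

No

Backdoor paths from Z1 to Z3 (paths whose first edge points into Z1):
  P1: Z1 <- Z4 -> Z6 <- Z9 -> Z3
Condition 1 (no descendant of Z1 in the set): holds — descendants of Z1 are {Z3}; none are in {Z6}.
Condition 2 (every backdoor path blocked by {Z6}):
  P1: open — collider(s) Z6 are conditioned on (or have a conditioned descendant) and no non-collider on the path is in the set.
{Z6} does not satisfy the backdoor criterion.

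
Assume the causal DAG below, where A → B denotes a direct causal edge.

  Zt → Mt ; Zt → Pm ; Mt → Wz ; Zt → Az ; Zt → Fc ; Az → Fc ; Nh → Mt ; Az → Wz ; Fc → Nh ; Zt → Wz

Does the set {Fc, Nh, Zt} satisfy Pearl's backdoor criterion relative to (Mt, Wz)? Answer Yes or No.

Backdoor paths from Mt to Wz (paths whose first edge points into Mt):
  P1: Mt <- Zt -> Az -> Wz
  P2: Mt <- Zt -> Fc <- Az -> Wz
  P3: Mt <- Zt -> Wz
  P4: Mt <- Nh <- Fc <- Zt -> Az -> Wz
  P5: Mt <- Nh <- Fc <- Zt -> Wz
  P6: Mt <- Nh <- Fc <- Az <- Zt -> Wz
  P7: Mt <- Nh <- Fc <- Az -> Wz
Condition 1 (no descendant of Mt in the set): holds — descendants of Mt are {Wz}; none are in {Fc, Nh, Zt}.
Condition 2 (every backdoor path blocked by {Fc, Nh, Zt}):
  P1: blocked at fork node Zt ∈ conditioning set.
  P2: blocked at fork node Zt ∈ conditioning set.
  P3: blocked at fork node Zt ∈ conditioning set.
  P4: blocked at chain node Nh ∈ conditioning set.
  P5: blocked at chain node Nh ∈ conditioning set.
  P6: blocked at chain node Nh ∈ conditioning set.
  P7: blocked at chain node Nh ∈ conditioning set.
{Fc, Nh, Zt} satisfies the backdoor criterion.

Yes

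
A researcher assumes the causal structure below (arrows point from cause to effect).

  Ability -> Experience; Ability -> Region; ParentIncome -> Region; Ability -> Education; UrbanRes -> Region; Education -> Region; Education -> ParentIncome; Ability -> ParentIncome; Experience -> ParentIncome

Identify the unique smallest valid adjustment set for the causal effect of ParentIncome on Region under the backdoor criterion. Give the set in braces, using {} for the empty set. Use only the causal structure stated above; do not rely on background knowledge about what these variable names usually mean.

{Ability, Education}

Variables eligible for adjustment (non-descendants of ParentIncome, excluding ParentIncome and Region): {Ability, Education, Experience, UrbanRes}.
Backdoor paths from ParentIncome to Region:
  P1: ParentIncome <- Ability -> Education -> Region
  P2: ParentIncome <- Ability -> Region
  P3: ParentIncome <- Experience <- Ability -> Education -> Region
  P4: ParentIncome <- Experience <- Ability -> Region
  P5: ParentIncome <- Education <- Ability -> Region
  P6: ParentIncome <- Education -> Region
The empty set is not sufficient: P1 (ParentIncome <- Ability -> Education -> Region) has no collider blocking it and no conditioned non-collider, so it is open.
Try {Ability, Education}:
  P1: blocked at fork node Ability ∈ conditioning set.
  P2: blocked at fork node Ability ∈ conditioning set.
  P3: blocked at fork node Ability ∈ conditioning set.
  P4: blocked at fork node Ability ∈ conditioning set.
  P5: blocked at chain node Education ∈ conditioning set.
  P6: blocked at fork node Education ∈ conditioning set.
{Ability, Education} contains no descendant of ParentIncome and blocks every backdoor path.
Every element of {Ability, Education} is needed (dropping Ability leaves P2 open; dropping Education leaves P6 open), so no proper subset is valid.
Among all size-2 subsets of the eligible variables, only {Ability, Education} blocks every backdoor path, so it is the unique smallest valid adjustment set.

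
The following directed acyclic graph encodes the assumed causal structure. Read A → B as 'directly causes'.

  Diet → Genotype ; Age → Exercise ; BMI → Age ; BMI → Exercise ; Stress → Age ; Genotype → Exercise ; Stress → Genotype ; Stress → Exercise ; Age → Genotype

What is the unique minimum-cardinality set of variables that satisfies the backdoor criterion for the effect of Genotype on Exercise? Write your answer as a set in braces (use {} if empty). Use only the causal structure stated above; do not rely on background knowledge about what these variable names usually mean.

Variables eligible for adjustment (non-descendants of Genotype, excluding Genotype and Exercise): {Age, BMI, Diet, Stress}.
Backdoor paths from Genotype to Exercise:
  P1: Genotype <- Stress -> Age <- BMI -> Exercise
  P2: Genotype <- Stress -> Age -> Exercise
  P3: Genotype <- Stress -> Exercise
  P4: Genotype <- Age <- Stress -> Exercise
  P5: Genotype <- Age <- BMI -> Exercise
  P6: Genotype <- Age -> Exercise
The empty set is not sufficient: P2 (Genotype <- Stress -> Age -> Exercise) has no collider blocking it and no conditioned non-collider, so it is open.
Try {Age, Stress}:
  P1: blocked at fork node Stress ∈ conditioning set.
  P2: blocked at fork node Stress ∈ conditioning set.
  P3: blocked at fork node Stress ∈ conditioning set.
  P4: blocked at chain node Age ∈ conditioning set.
  P5: blocked at chain node Age ∈ conditioning set.
  P6: blocked at fork node Age ∈ conditioning set.
{Age, Stress} contains no descendant of Genotype and blocks every backdoor path.
Every element of {Age, Stress} is needed (dropping Age leaves P5 open; dropping Stress leaves P1 open), so no proper subset is valid.
Among all size-2 subsets of the eligible variables, only {Age, Stress} blocks every backdoor path, so it is the unique smallest valid adjustment set.

{Age, Stress}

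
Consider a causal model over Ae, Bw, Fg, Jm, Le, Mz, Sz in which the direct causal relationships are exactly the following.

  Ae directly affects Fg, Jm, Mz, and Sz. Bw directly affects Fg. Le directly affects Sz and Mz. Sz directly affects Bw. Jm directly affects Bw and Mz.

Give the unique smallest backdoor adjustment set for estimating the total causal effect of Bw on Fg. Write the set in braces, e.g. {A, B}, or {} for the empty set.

Variables eligible for adjustment (non-descendants of Bw, excluding Bw and Fg): {Ae, Jm, Le, Mz, Sz}.
Backdoor paths from Bw to Fg:
  P1: Bw <- Jm <- Ae -> Fg
  P2: Bw <- Jm -> Mz <- Ae -> Fg
  P3: Bw <- Jm -> Mz <- Le -> Sz <- Ae -> Fg
  P4: Bw <- Sz <- Ae -> Fg
  P5: Bw <- Sz <- Le -> Mz <- Ae -> Fg
  P6: Bw <- Sz <- Le -> Mz <- Jm <- Ae -> Fg
The empty set is not sufficient: P1 (Bw <- Jm <- Ae -> Fg) has no collider blocking it and no conditioned non-collider, so it is open.
Try {Ae}:
  P1: blocked at fork node Ae ∈ conditioning set.
  P2: blocked at collider Mz (neither it nor any descendant is in the conditioning set).
  P3: blocked at collider Mz (neither it nor any descendant is in the conditioning set).
  P4: blocked at fork node Ae ∈ conditioning set.
  P5: blocked at collider Mz (neither it nor any descendant is in the conditioning set).
  P6: blocked at collider Mz (neither it nor any descendant is in the conditioning set).
{Ae} contains no descendant of Bw and blocks every backdoor path.
No other singleton works — e.g. {Jm} leaves P4 open — so {Ae} is the unique smallest valid adjustment set.

{Ae}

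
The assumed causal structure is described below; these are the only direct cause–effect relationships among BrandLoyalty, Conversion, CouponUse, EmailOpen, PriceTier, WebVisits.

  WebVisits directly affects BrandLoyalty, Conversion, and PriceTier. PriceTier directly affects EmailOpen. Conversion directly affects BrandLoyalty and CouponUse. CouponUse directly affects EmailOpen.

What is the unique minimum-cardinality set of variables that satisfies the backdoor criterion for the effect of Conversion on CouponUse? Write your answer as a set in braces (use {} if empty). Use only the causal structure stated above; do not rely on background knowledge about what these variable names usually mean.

Variables eligible for adjustment (non-descendants of Conversion, excluding Conversion and CouponUse): {PriceTier, WebVisits}.
Backdoor paths from Conversion to CouponUse:
  P1: Conversion <- WebVisits -> PriceTier -> EmailOpen <- CouponUse
Each backdoor path contains an unconditioned collider, so every path is already blocked with the empty conditioning set:
  P1: blocked at collider EmailOpen (neither it nor any descendant is in the conditioning set).
The empty set is therefore the unique smallest valid set.

{}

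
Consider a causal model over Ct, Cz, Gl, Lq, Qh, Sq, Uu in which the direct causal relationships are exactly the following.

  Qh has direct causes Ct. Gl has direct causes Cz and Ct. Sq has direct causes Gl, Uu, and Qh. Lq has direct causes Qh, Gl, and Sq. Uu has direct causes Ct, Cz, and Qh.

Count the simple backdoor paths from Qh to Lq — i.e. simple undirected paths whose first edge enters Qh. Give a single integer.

A backdoor path from Qh to Lq is any simple undirected path whose first edge points into Qh (i.e. leaves Qh via a parent).
Parents of Qh: {Ct}.
Enumerating:
  P1: Qh <- Ct -> Gl <- Cz -> Uu -> Sq -> Lq
  P2: Qh <- Ct -> Gl -> Sq -> Lq
  P3: Qh <- Ct -> Gl -> Lq
  P4: Qh <- Ct -> Uu <- Cz -> Gl -> Sq -> Lq
  P5: Qh <- Ct -> Uu <- Cz -> Gl -> Lq
  P6: Qh <- Ct -> Uu -> Sq <- Gl -> Lq
  P7: Qh <- Ct -> Uu -> Sq -> Lq
That exhausts the simple backdoor paths. Count: 7.

7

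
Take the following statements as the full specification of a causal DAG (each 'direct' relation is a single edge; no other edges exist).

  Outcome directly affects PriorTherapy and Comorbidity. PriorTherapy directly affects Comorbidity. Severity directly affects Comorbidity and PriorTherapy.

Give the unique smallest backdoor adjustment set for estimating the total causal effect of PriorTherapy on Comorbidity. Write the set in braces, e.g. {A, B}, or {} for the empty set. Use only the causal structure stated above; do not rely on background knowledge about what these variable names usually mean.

{Outcome, Severity}

Variables eligible for adjustment (non-descendants of PriorTherapy, excluding PriorTherapy and Comorbidity): {Outcome, Severity}.
Backdoor paths from PriorTherapy to Comorbidity:
  P1: PriorTherapy <- Severity -> Comorbidity
  P2: PriorTherapy <- Outcome -> Comorbidity
The empty set is not sufficient: P1 (PriorTherapy <- Severity -> Comorbidity) has no collider blocking it and no conditioned non-collider, so it is open.
Try {Outcome, Severity}:
  P1: blocked at fork node Severity ∈ conditioning set.
  P2: blocked at fork node Outcome ∈ conditioning set.
{Outcome, Severity} contains no descendant of PriorTherapy and blocks every backdoor path.
Every element of {Outcome, Severity} is needed (dropping Outcome leaves P2 open; dropping Severity leaves P1 open), so no proper subset is valid.
Among all size-2 subsets of the eligible variables, only {Outcome, Severity} blocks every backdoor path, so it is the unique smallest valid adjustment set.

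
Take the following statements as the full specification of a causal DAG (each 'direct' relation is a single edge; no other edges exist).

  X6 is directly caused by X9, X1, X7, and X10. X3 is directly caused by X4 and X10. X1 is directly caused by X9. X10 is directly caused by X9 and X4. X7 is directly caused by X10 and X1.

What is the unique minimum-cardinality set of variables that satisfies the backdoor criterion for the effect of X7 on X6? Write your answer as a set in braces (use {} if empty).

Variables eligible for adjustment (non-descendants of X7, excluding X7 and X6): {X1, X10, X3, X4, X9}.
Backdoor paths from X7 to X6:
  P1: X7 <- X10 <- X9 -> X1 -> X6
  P2: X7 <- X10 <- X9 -> X6
  P3: X7 <- X10 -> X6
  P4: X7 <- X1 <- X9 -> X10 -> X6
  P5: X7 <- X1 <- X9 -> X6
  P6: X7 <- X1 -> X6
The empty set is not sufficient: P1 (X7 <- X10 <- X9 -> X1 -> X6) has no collider blocking it and no conditioned non-collider, so it is open.
Try {X1, X10}:
  P1: blocked at chain node X10 ∈ conditioning set.
  P2: blocked at chain node X10 ∈ conditioning set.
  P3: blocked at fork node X10 ∈ conditioning set.
  P4: blocked at chain node X1 ∈ conditioning set.
  P5: blocked at chain node X1 ∈ conditioning set.
  P6: blocked at fork node X1 ∈ conditioning set.
{X1, X10} contains no descendant of X7 and blocks every backdoor path.
Every element of {X1, X10} is needed (dropping X1 leaves P5 open; dropping X10 leaves P2 open), so no proper subset is valid.
Among all size-2 subsets of the eligible variables, only {X1, X10} blocks every backdoor path, so it is the unique smallest valid adjustment set.

{X1, X10}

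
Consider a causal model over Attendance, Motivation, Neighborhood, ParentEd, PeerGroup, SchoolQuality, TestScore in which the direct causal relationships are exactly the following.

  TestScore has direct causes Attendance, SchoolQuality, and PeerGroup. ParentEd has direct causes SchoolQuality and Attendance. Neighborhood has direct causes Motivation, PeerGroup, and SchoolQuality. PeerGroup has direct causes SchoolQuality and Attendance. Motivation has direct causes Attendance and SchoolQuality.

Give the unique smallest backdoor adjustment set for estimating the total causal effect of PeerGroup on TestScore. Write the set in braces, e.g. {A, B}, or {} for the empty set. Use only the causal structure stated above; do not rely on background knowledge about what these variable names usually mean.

Variables eligible for adjustment (non-descendants of PeerGroup, excluding PeerGroup and TestScore): {Attendance, Motivation, ParentEd, SchoolQuality}.
Backdoor paths from PeerGroup to TestScore:
  P1: PeerGroup <- Attendance -> TestScore
  P2: PeerGroup <- Attendance -> ParentEd <- SchoolQuality -> TestScore
  P3: PeerGroup <- Attendance -> Motivation <- SchoolQuality -> TestScore
  P4: PeerGroup <- Attendance -> Motivation -> Neighborhood <- SchoolQuality -> TestScore
  P5: PeerGroup <- SchoolQuality -> TestScore
  P6: PeerGroup <- SchoolQuality -> ParentEd <- Attendance -> TestScore
  P7: PeerGroup <- SchoolQuality -> Motivation <- Attendance -> TestScore
  P8: PeerGroup <- SchoolQuality -> Neighborhood <- Motivation <- Attendance -> TestScore
The empty set is not sufficient: P1 (PeerGroup <- Attendance -> TestScore) has no collider blocking it and no conditioned non-collider, so it is open.
Try {Attendance, SchoolQuality}:
  P1: blocked at fork node Attendance ∈ conditioning set.
  P2: blocked at fork node Attendance ∈ conditioning set.
  P3: blocked at fork node Attendance ∈ conditioning set.
  P4: blocked at fork node Attendance ∈ conditioning set.
  P5: blocked at fork node SchoolQuality ∈ conditioning set.
  P6: blocked at fork node SchoolQuality ∈ conditioning set.
  P7: blocked at fork node SchoolQuality ∈ conditioning set.
  P8: blocked at fork node SchoolQuality ∈ conditioning set.
{Attendance, SchoolQuality} contains no descendant of PeerGroup and blocks every backdoor path.
Every element of {Attendance, SchoolQuality} is needed (dropping Attendance leaves P1 open; dropping SchoolQuality leaves P5 open), so no proper subset is valid.
Among all size-2 subsets of the eligible variables, only {Attendance, SchoolQuality} blocks every backdoor path, so it is the unique smallest valid adjustment set.

{Attendance, SchoolQuality}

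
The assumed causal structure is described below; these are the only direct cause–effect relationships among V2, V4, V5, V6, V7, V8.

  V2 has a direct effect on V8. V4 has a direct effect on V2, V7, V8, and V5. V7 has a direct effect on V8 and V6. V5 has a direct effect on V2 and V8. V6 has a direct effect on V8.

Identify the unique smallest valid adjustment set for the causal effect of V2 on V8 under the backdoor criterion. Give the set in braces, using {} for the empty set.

Variables eligible for adjustment (non-descendants of V2, excluding V2 and V8): {V4, V5, V6, V7}.
Backdoor paths from V2 to V8:
  P1: V2 <- V4 -> V7 -> V6 -> V8
  P2: V2 <- V4 -> V7 -> V8
  P3: V2 <- V4 -> V5 -> V8
  P4: V2 <- V4 -> V8
  P5: V2 <- V5 <- V4 -> V7 -> V6 -> V8
  P6: V2 <- V5 <- V4 -> V7 -> V8
  P7: V2 <- V5 <- V4 -> V8
  P8: V2 <- V5 -> V8
The empty set is not sufficient: P1 (V2 <- V4 -> V7 -> V6 -> V8) has no collider blocking it and no conditioned non-collider, so it is open.
Try {V4, V5}:
  P1: blocked at fork node V4 ∈ conditioning set.
  P2: blocked at fork node V4 ∈ conditioning set.
  P3: blocked at fork node V4 ∈ conditioning set.
  P4: blocked at fork node V4 ∈ conditioning set.
  P5: blocked at chain node V5 ∈ conditioning set.
  P6: blocked at chain node V5 ∈ conditioning set.
  P7: blocked at chain node V5 ∈ conditioning set.
  P8: blocked at fork node V5 ∈ conditioning set.
{V4, V5} contains no descendant of V2 and blocks every backdoor path.
Every element of {V4, V5} is needed (dropping V4 leaves P1 open; dropping V5 leaves P8 open), so no proper subset is valid.
Among all size-2 subsets of the eligible variables, only {V4, V5} blocks every backdoor path, so it is the unique smallest valid adjustment set.

{V4, V5}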